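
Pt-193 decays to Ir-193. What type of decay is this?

ΔA = 193 − 193 = 0; ΔZ = 77 − 78 = -1.
A is unchanged and Z drops by 1 — a proton has become a neutron (β⁺ emission or electron capture).

beta-plus decay or electron capture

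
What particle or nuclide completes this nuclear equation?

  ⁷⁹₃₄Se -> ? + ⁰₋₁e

Br-79

Conserve mass number: 79 = A + 0, so A = 79.
Conserve atomic number: 34 = Z − 1, so Z = 35.
Z = 35 is bromine, so the species is ⁷⁹₃₅Br.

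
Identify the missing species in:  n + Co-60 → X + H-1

Fe-60

Conserve mass number: 1 + 60 = A + 1, so A = 60.
Conserve atomic number: 0 + 27 = Z + 1, so Z = 26.
Z = 26 is iron, so the species is Fe-60.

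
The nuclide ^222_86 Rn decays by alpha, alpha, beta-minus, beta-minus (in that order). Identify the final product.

Po-214

Start: (A, Z) = (222, 86).
After α: (218, 84).
After α: (214, 82).
After β⁻: (214, 83).
After β⁻: (214, 84).
Z = 84 is polonium.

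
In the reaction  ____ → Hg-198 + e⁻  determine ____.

Conserve mass number: A = 198 + 0, so A = 198.
Conserve atomic number: Z = 80 − 1, so Z = 79.
Z = 79 is gold, so the species is Au-198.

Au-198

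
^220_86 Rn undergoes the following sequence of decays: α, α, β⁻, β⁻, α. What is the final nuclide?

Start: (A, Z) = (220, 86).
After α: (216, 84).
After α: (212, 82).
After β⁻: (212, 83).
After β⁻: (212, 84).
After α: (208, 82).
Z = 82 is lead.

Pb-208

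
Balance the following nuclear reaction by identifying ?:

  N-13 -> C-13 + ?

Conserve mass number: 13 = 13 + A, so A = 0.
Conserve atomic number: 7 = 6 + Z, so Z = 1.
A = 0 and Z = 1 is e⁺ — a positron.

positron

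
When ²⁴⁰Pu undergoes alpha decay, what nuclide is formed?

U-236

Alpha decay: mass number changes by -4, atomic number by -2.
A: 240 − 4 = 236; Z: 94 − 2 = 92.
Z = 92 is uranium, so the daughter is ²³⁶U.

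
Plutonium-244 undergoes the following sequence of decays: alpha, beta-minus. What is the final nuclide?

Start: (A, Z) = (244, 94).
After α: (240, 92).
After β⁻: (240, 93).
Z = 93 is neptunium.

Np-240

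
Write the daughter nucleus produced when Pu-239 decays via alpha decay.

U-235

Alpha decay: mass number changes by -4, atomic number by -2.
A: 239 − 4 = 235; Z: 94 − 2 = 92.
Z = 92 is uranium, so the daughter is U-235.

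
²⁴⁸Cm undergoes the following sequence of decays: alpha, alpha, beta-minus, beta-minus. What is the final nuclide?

Start: (A, Z) = (248, 96).
After α: (244, 94).
After α: (240, 92).
After β⁻: (240, 93).
After β⁻: (240, 94).
Z = 94 is plutonium.

Pu-240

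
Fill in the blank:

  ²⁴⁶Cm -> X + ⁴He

Conserve mass number: 246 = A + 4, so A = 242.
Conserve atomic number: 96 = Z + 2, so Z = 94.
Z = 94 is plutonium, so the species is ²⁴²Pu.

Pu-242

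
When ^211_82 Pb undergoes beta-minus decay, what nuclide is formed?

Beta-minus decay: mass number changes by +0, atomic number by +1.
A: 211 = 211; Z: 82 + 1 = 83.
Z = 83 is bismuth, so the daughter is ^211_83 Bi.

Bi-211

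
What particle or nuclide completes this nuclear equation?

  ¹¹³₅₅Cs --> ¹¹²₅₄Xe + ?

proton

Conserve mass number: 113 = 112 + A, so A = 1.
Conserve atomic number: 55 = 54 + Z, so Z = 1.
A = 1 and Z = 1 is ¹₁H — a proton.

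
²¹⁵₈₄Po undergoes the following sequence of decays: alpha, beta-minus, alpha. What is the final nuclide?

Tl-207

Start: (A, Z) = (215, 84).
After α: (211, 82).
After β⁻: (211, 83).
After α: (207, 81).
Z = 81 is thallium.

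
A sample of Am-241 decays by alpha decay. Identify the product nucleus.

Np-237

Alpha decay: mass number changes by -4, atomic number by -2.
A: 241 − 4 = 237; Z: 95 − 2 = 93.
Z = 93 is neptunium, so the daughter is Np-237.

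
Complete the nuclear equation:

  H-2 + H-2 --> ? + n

Conserve mass number: 2 + 2 = A + 1, so A = 3.
Conserve atomic number: 1 + 1 = Z + 0, so Z = 2.
Z = 2 is helium, so the species is He-3.

He-3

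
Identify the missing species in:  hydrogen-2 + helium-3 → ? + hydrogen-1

Conserve mass number: 2 + 3 = A + 1, so A = 4.
Conserve atomic number: 1 + 2 = Z + 1, so Z = 2.
A = 4 and Z = 2 is helium-4 — an alpha particle.

He-4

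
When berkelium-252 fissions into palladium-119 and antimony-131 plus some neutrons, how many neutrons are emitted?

2

Conserve mass number: 252 = 119 + 131 + k, so k = 252 − 250 = 2.
Check atomic number: 97 = 46 + 51 + 0 = 97. ✓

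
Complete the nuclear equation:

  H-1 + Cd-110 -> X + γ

In-111

Conserve mass number: 1 + 110 = A + 0, so A = 111.
Conserve atomic number: 1 + 48 = Z + 0, so Z = 49.
Z = 49 is indium, so the species is In-111.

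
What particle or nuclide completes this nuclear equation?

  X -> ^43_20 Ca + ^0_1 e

Sc-43

Conserve mass number: A = 43 + 0, so A = 43.
Conserve atomic number: Z = 20 + 1, so Z = 21.
Z = 21 is scandium, so the species is ^43_21 Sc.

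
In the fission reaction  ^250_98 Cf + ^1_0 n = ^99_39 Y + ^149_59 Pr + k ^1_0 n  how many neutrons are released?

3

Conserve mass number: 251 = 99 + 149 + k, so k = 251 − 248 = 3.
Check atomic number: 98 = 39 + 59 + 0 = 98. ✓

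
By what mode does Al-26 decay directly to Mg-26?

ΔA = 26 − 26 = 0; ΔZ = 12 − 13 = -1.
A is unchanged and Z drops by 1 — a proton has become a neutron (β⁺ emission or electron capture).

beta-plus decay or electron capture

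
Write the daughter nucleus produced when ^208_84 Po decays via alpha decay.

Pb-204

Alpha decay: mass number changes by -4, atomic number by -2.
A: 208 − 4 = 204; Z: 84 − 2 = 82.
Z = 82 is lead, so the daughter is ^204_82 Pb.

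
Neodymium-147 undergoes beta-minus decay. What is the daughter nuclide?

Pm-147

Beta-minus decay: mass number changes by +0, atomic number by +1.
A: 147 = 147; Z: 60 + 1 = 61.
Z = 61 is promethium, so the daughter is promethium-147.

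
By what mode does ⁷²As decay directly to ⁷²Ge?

ΔA = 72 − 72 = 0; ΔZ = 32 − 33 = -1.
A is unchanged and Z drops by 1 — a proton has become a neutron (β⁺ emission or electron capture).

beta-plus decay or electron capture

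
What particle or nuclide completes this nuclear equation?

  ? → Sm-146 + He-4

Gd-150

Conserve mass number: A = 146 + 4, so A = 150.
Conserve atomic number: Z = 62 + 2, so Z = 64.
Z = 64 is gadolinium, so the species is Gd-150.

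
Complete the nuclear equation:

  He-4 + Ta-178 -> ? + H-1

Conserve mass number: 4 + 178 = A + 1, so A = 181.
Conserve atomic number: 2 + 73 = Z + 1, so Z = 74.
Z = 74 is tungsten, so the species is W-181.

W-181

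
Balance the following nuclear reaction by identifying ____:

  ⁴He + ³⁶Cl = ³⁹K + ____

Conserve mass number: 4 + 36 = 39 + A, so A = 1.
Conserve atomic number: 2 + 17 = 19 + Z, so Z = 0.
A = 1 and Z = 0 is ¹n — a neutron.

neutron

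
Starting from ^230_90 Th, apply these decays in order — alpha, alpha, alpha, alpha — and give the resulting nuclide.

Start: (A, Z) = (230, 90).
After α: (226, 88).
After α: (222, 86).
After α: (218, 84).
After α: (214, 82).
Z = 82 is lead.

Pb-214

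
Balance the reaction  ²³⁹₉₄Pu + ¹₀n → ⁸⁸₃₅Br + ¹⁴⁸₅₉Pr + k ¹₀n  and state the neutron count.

Conserve mass number: 240 = 88 + 148 + k, so k = 240 − 236 = 4.
Check atomic number: 94 = 35 + 59 + 0 = 94. ✓

4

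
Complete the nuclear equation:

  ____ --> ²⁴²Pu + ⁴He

Conserve mass number: A = 242 + 4, so A = 246.
Conserve atomic number: Z = 94 + 2, so Z = 96.
Z = 96 is curium, so the species is ²⁴⁶Cm.

Cm-246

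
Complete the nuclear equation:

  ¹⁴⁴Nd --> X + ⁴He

Ce-140

Conserve mass number: 144 = A + 4, so A = 140.
Conserve atomic number: 60 = Z + 2, so Z = 58.
Z = 58 is cerium, so the species is ¹⁴⁰Ce.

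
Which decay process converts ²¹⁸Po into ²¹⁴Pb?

ΔA = 214 − 218 = -4; ΔZ = 82 − 84 = -2.
A drops by 4 and Z drops by 2 — the signature of alpha emission.

alpha decay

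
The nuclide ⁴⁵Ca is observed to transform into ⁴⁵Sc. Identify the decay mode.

ΔA = 45 − 45 = 0; ΔZ = 21 − 20 = +1.
A is unchanged and Z rises by 1 — a neutron has become a proton (β⁻ decay).

beta-minus decay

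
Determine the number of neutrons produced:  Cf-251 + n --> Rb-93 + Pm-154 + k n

5

Conserve mass number: 252 = 93 + 154 + k, so k = 252 − 247 = 5.
Check atomic number: 98 = 37 + 61 + 0 = 98. ✓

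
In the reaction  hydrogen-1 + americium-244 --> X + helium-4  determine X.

Conserve mass number: 1 + 244 = A + 4, so A = 241.
Conserve atomic number: 1 + 95 = Z + 2, so Z = 94.
Z = 94 is plutonium, so the species is plutonium-241.

Pu-241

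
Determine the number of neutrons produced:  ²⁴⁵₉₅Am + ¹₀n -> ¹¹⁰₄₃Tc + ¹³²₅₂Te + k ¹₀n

4

Conserve mass number: 246 = 110 + 132 + k, so k = 246 − 242 = 4.
Check atomic number: 95 = 43 + 52 + 0 = 95. ✓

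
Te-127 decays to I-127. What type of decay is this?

ΔA = 127 − 127 = 0; ΔZ = 53 − 52 = +1.
A is unchanged and Z rises by 1 — a neutron has become a proton (β⁻ decay).

beta-minus decay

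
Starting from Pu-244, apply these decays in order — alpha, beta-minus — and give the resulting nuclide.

Np-240

Start: (A, Z) = (244, 94).
After α: (240, 92).
After β⁻: (240, 93).
Z = 93 is neptunium.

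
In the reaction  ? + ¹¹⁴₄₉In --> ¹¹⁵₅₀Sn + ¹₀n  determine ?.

Conserve mass number: A + 114 = 115 + 1, so A = 2.
Conserve atomic number: Z + 49 = 50 + 0, so Z = 1.
A = 2 and Z = 1 is ²₁H — a deuteron.

deuteron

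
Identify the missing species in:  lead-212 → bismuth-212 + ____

beta-minus particle

Conserve mass number: 212 = 212 + A, so A = 0.
Conserve atomic number: 82 = 83 + Z, so Z = -1.
A = 0 and Z = -1 is e⁻ — a beta-minus particle.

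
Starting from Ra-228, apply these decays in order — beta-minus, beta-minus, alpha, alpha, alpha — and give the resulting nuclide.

Start: (A, Z) = (228, 88).
After β⁻: (228, 89).
After β⁻: (228, 90).
After α: (224, 88).
After α: (220, 86).
After α: (216, 84).
Z = 84 is polonium.

Po-216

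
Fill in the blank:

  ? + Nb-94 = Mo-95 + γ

Conserve mass number: A + 94 = 95 + 0, so A = 1.
Conserve atomic number: Z + 41 = 42 + 0, so Z = 1.
A = 1 and Z = 1 is H-1 — a proton.

proton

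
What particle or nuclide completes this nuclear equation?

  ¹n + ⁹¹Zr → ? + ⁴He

Conserve mass number: 1 + 91 = A + 4, so A = 88.
Conserve atomic number: 0 + 40 = Z + 2, so Z = 38.
Z = 38 is strontium, so the species is ⁸⁸Sr.

Sr-88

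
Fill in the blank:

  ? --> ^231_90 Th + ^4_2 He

Conserve mass number: A = 231 + 4, so A = 235.
Conserve atomic number: Z = 90 + 2, so Z = 92.
Z = 92 is uranium, so the species is ^235_92 U.

U-235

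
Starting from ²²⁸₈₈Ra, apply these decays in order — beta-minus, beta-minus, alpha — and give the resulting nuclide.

Start: (A, Z) = (228, 88).
After β⁻: (228, 89).
After β⁻: (228, 90).
After α: (224, 88).
Z = 88 is radium.

Ra-224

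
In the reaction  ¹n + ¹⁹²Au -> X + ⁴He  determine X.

Ir-189

Conserve mass number: 1 + 192 = A + 4, so A = 189.
Conserve atomic number: 0 + 79 = Z + 2, so Z = 77.
Z = 77 is iridium, so the species is ¹⁸⁹Ir.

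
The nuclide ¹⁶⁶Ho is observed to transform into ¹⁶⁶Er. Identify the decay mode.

ΔA = 166 − 166 = 0; ΔZ = 68 − 67 = +1.
A is unchanged and Z rises by 1 — a neutron has become a proton (β⁻ decay).

beta-minus decay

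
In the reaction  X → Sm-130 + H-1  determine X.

Eu-131

Conserve mass number: A = 130 + 1, so A = 131.
Conserve atomic number: Z = 62 + 1, so Z = 63.
Z = 63 is europium, so the species is Eu-131.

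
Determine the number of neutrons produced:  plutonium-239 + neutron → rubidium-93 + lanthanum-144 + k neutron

3

Conserve mass number: 240 = 93 + 144 + k, so k = 240 − 237 = 3.
Check atomic number: 94 = 37 + 57 + 0 = 94. ✓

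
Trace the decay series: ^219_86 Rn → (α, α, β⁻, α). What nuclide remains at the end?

Start: (A, Z) = (219, 86).
After α: (215, 84).
After α: (211, 82).
After β⁻: (211, 83).
After α: (207, 81).
Z = 81 is thallium.

Tl-207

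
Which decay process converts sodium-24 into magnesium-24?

beta-minus decay

ΔA = 24 − 24 = 0; ΔZ = 12 − 11 = +1.
A is unchanged and Z rises by 1 — a neutron has become a proton (β⁻ decay).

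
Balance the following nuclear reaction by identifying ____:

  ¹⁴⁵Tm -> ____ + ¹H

Er-144

Conserve mass number: 145 = A + 1, so A = 144.
Conserve atomic number: 69 = Z + 1, so Z = 68.
Z = 68 is erbium, so the species is ¹⁴⁴Er.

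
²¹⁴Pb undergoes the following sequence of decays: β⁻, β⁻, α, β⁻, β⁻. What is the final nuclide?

Start: (A, Z) = (214, 82).
After β⁻: (214, 83).
After β⁻: (214, 84).
After α: (210, 82).
After β⁻: (210, 83).
After β⁻: (210, 84).
Z = 84 is polonium.

Po-210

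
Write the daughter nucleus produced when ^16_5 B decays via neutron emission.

B-15

Neutron emission: mass number changes by -1, atomic number by +0.
A: 16 − 1 = 15; Z: 5 = 5.
Z = 5 is boron, so the daughter is ^15_5 B.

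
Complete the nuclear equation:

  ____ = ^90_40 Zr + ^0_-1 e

Y-90

Conserve mass number: A = 90 + 0, so A = 90.
Conserve atomic number: Z = 40 − 1, so Z = 39.
Z = 39 is yttrium, so the species is ^90_39 Y.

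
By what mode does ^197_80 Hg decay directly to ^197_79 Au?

ΔA = 197 − 197 = 0; ΔZ = 79 − 80 = -1.
A is unchanged and Z drops by 1 — a proton has become a neutron (β⁺ emission or electron capture).

beta-plus decay or electron capture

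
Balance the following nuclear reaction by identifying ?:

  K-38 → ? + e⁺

Conserve mass number: 38 = A + 0, so A = 38.
Conserve atomic number: 19 = Z + 1, so Z = 18.
Z = 18 is argon, so the species is Ar-38.

Ar-38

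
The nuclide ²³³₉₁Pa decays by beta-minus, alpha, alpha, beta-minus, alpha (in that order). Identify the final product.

Fr-221

Start: (A, Z) = (233, 91).
After β⁻: (233, 92).
After α: (229, 90).
After α: (225, 88).
After β⁻: (225, 89).
After α: (221, 87).
Z = 87 is francium.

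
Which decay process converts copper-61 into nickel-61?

beta-plus decay or electron capture

ΔA = 61 − 61 = 0; ΔZ = 28 − 29 = -1.
A is unchanged and Z drops by 1 — a proton has become a neutron (β⁺ emission or electron capture).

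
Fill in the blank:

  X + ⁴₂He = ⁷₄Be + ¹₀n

alpha particle

Conserve mass number: A + 4 = 7 + 1, so A = 4.
Conserve atomic number: Z + 2 = 4 + 0, so Z = 2.
A = 4 and Z = 2 is ⁴₂He — an alpha particle.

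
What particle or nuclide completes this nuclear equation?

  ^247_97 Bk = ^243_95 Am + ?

alpha particle

Conserve mass number: 247 = 243 + A, so A = 4.
Conserve atomic number: 97 = 95 + Z, so Z = 2.
A = 4 and Z = 2 is ^4_2 He — an alpha particle.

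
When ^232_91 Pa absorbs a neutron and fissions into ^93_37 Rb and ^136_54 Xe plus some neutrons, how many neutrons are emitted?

4

Conserve mass number: 233 = 93 + 136 + k, so k = 233 − 229 = 4.
Check atomic number: 91 = 37 + 54 + 0 = 91. ✓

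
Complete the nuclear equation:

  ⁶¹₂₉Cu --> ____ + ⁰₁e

Conserve mass number: 61 = A + 0, so A = 61.
Conserve atomic number: 29 = Z + 1, so Z = 28.
Z = 28 is nickel, so the species is ⁶¹₂₈Ni.

Ni-61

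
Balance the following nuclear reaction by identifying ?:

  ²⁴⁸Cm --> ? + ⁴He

Pu-244

Conserve mass number: 248 = A + 4, so A = 244.
Conserve atomic number: 96 = Z + 2, so Z = 94.
Z = 94 is plutonium, so the species is ²⁴⁴Pu.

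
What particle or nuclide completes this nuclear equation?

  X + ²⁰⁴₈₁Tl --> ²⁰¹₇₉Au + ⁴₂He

Conserve mass number: A + 204 = 201 + 4, so A = 1.
Conserve atomic number: Z + 81 = 79 + 2, so Z = 0.
A = 1 and Z = 0 is ¹₀n — a neutron.

neutron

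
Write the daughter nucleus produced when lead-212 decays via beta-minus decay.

Beta-minus decay: mass number changes by +0, atomic number by +1.
A: 212 = 212; Z: 82 + 1 = 83.
Z = 83 is bismuth, so the daughter is bismuth-212.

Bi-212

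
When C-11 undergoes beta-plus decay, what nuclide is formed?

B-11

Beta-plus decay: mass number changes by +0, atomic number by -1.
A: 11 = 11; Z: 6 − 1 = 5.
Z = 5 is boron, so the daughter is B-11.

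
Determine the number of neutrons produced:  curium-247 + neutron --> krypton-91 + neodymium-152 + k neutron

Conserve mass number: 248 = 91 + 152 + k, so k = 248 − 243 = 5.
Check atomic number: 96 = 36 + 60 + 0 = 96. ✓

5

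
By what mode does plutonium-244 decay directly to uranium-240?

alpha decay

ΔA = 240 − 244 = -4; ΔZ = 92 − 94 = -2.
A drops by 4 and Z drops by 2 — the signature of alpha emission.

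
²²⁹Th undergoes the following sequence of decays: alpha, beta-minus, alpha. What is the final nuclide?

Start: (A, Z) = (229, 90).
After α: (225, 88).
After β⁻: (225, 89).
After α: (221, 87).
Z = 87 is francium.

Fr-221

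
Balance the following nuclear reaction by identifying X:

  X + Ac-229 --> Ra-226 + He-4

Conserve mass number: A + 229 = 226 + 4, so A = 1.
Conserve atomic number: Z + 89 = 88 + 2, so Z = 1.
A = 1 and Z = 1 is H-1 — a proton.

proton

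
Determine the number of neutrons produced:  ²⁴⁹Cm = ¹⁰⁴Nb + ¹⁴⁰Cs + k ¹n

Conserve mass number: 249 = 104 + 140 + k, so k = 249 − 244 = 5.
Check atomic number: 96 = 41 + 55 + 0 = 96. ✓

5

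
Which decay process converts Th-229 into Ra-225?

alpha decay

ΔA = 225 − 229 = -4; ΔZ = 88 − 90 = -2.
A drops by 4 and Z drops by 2 — the signature of alpha emission.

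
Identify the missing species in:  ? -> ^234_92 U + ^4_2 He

Pu-238

Conserve mass number: A = 234 + 4, so A = 238.
Conserve atomic number: Z = 92 + 2, so Z = 94.
Z = 94 is plutonium, so the species is ^238_94 Pu.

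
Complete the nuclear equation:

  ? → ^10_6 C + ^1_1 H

N-11

Conserve mass number: A = 10 + 1, so A = 11.
Conserve atomic number: Z = 6 + 1, so Z = 7.
Z = 7 is nitrogen, so the species is ^11_7 N.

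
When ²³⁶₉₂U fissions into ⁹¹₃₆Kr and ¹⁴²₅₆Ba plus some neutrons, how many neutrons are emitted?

3

Conserve mass number: 236 = 91 + 142 + k, so k = 236 − 233 = 3.
Check atomic number: 92 = 36 + 56 + 0 = 92. ✓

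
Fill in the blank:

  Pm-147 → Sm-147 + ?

beta-minus particle

Conserve mass number: 147 = 147 + A, so A = 0.
Conserve atomic number: 61 = 62 + Z, so Z = -1.
A = 0 and Z = -1 is e⁻ — a beta-minus particle.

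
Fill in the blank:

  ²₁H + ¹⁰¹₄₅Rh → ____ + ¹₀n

Pd-102

Conserve mass number: 2 + 101 = A + 1, so A = 102.
Conserve atomic number: 1 + 45 = Z + 0, so Z = 46.
Z = 46 is palladium, so the species is ¹⁰²₄₆Pd.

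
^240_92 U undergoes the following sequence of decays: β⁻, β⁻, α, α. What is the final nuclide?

Th-232

Start: (A, Z) = (240, 92).
After β⁻: (240, 93).
After β⁻: (240, 94).
After α: (236, 92).
After α: (232, 90).
Z = 90 is thorium.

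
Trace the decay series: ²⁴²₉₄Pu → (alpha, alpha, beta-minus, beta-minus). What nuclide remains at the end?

U-234

Start: (A, Z) = (242, 94).
After α: (238, 92).
After α: (234, 90).
After β⁻: (234, 91).
After β⁻: (234, 92).
Z = 92 is uranium.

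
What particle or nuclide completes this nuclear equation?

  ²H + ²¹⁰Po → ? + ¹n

Conserve mass number: 2 + 210 = A + 1, so A = 211.
Conserve atomic number: 1 + 84 = Z + 0, so Z = 85.
Z = 85 is astatine, so the species is ²¹¹At.

At-211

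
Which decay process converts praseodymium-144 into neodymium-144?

beta-minus decay

ΔA = 144 − 144 = 0; ΔZ = 60 − 59 = +1.
A is unchanged and Z rises by 1 — a neutron has become a proton (β⁻ decay).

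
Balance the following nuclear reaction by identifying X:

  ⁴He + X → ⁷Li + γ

triton

Conserve mass number: 4 + A = 7 + 0, so A = 3.
Conserve atomic number: 2 + Z = 3 + 0, so Z = 1.
A = 3 and Z = 1 is ³H — a triton.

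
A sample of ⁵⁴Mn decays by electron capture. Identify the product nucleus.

Electron capture: mass number changes by +0, atomic number by -1.
A: 54 = 54; Z: 25 − 1 = 24.
Z = 24 is chromium, so the daughter is ⁵⁴Cr.

Cr-54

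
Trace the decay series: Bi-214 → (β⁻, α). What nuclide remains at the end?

Start: (A, Z) = (214, 83).
After β⁻: (214, 84).
After α: (210, 82).
Z = 82 is lead.

Pb-210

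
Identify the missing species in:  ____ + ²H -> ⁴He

Conserve mass number: A + 2 = 4, so A = 2.
Conserve atomic number: Z + 1 = 2, so Z = 1.
A = 2 and Z = 1 is ²H — a deuteron.

deuteron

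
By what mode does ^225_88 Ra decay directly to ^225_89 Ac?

ΔA = 225 − 225 = 0; ΔZ = 89 − 88 = +1.
A is unchanged and Z rises by 1 — a neutron has become a proton (β⁻ decay).

beta-minus decay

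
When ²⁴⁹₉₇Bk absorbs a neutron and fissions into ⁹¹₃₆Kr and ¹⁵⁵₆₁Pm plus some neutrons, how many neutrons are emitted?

Conserve mass number: 250 = 91 + 155 + k, so k = 250 − 246 = 4.
Check atomic number: 97 = 36 + 61 + 0 = 97. ✓

4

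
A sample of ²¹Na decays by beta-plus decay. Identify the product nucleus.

Beta-plus decay: mass number changes by +0, atomic number by -1.
A: 21 = 21; Z: 11 − 1 = 10.
Z = 10 is neon, so the daughter is ²¹Ne.

Ne-21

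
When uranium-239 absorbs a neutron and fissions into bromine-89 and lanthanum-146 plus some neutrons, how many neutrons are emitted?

5

Conserve mass number: 240 = 89 + 146 + k, so k = 240 − 235 = 5.
Check atomic number: 92 = 35 + 57 + 0 = 92. ✓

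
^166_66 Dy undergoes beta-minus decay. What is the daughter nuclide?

Beta-minus decay: mass number changes by +0, atomic number by +1.
A: 166 = 166; Z: 66 + 1 = 67.
Z = 67 is holmium, so the daughter is ^166_67 Ho.

Ho-166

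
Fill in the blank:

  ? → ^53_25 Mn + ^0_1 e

Conserve mass number: A = 53 + 0, so A = 53.
Conserve atomic number: Z = 25 + 1, so Z = 26.
Z = 26 is iron, so the species is ^53_26 Fe.

Fe-53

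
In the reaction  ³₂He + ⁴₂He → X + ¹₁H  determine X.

Li-6

Conserve mass number: 3 + 4 = A + 1, so A = 6.
Conserve atomic number: 2 + 2 = Z + 1, so Z = 3.
Z = 3 is lithium, so the species is ⁶₃Li.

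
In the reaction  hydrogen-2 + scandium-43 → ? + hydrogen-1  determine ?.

Conserve mass number: 2 + 43 = A + 1, so A = 44.
Conserve atomic number: 1 + 21 = Z + 1, so Z = 21.
Z = 21 is scandium, so the species is scandium-44.

Sc-44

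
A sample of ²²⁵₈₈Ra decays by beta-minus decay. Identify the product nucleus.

Ac-225

Beta-minus decay: mass number changes by +0, atomic number by +1.
A: 225 = 225; Z: 88 + 1 = 89.
Z = 89 is actinium, so the daughter is ²²⁵₈₉Ac.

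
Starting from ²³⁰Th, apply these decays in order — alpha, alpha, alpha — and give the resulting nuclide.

Start: (A, Z) = (230, 90).
After α: (226, 88).
After α: (222, 86).
After α: (218, 84).
Z = 84 is polonium.

Po-218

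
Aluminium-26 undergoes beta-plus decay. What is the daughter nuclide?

Mg-26

Beta-plus decay: mass number changes by +0, atomic number by -1.
A: 26 = 26; Z: 13 − 1 = 12.
Z = 12 is magnesium, so the daughter is magnesium-26.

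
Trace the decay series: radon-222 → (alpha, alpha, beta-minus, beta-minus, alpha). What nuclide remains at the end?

Pb-210

Start: (A, Z) = (222, 86).
After α: (218, 84).
After α: (214, 82).
After β⁻: (214, 83).
After β⁻: (214, 84).
After α: (210, 82).
Z = 82 is lead.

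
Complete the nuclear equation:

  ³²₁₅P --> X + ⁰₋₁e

Conserve mass number: 32 = A + 0, so A = 32.
Conserve atomic number: 15 = Z − 1, so Z = 16.
Z = 16 is sulfur, so the species is ³²₁₆S.

S-32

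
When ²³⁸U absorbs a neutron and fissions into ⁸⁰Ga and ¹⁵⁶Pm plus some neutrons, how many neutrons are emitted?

3

Conserve mass number: 239 = 80 + 156 + k, so k = 239 − 236 = 3.
Check atomic number: 92 = 31 + 61 + 0 = 92. ✓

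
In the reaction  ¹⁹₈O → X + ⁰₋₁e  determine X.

Conserve mass number: 19 = A + 0, so A = 19.
Conserve atomic number: 8 = Z − 1, so Z = 9.
Z = 9 is fluorine, so the species is ¹⁹₉F.

F-19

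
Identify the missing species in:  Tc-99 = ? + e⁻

Conserve mass number: 99 = A + 0, so A = 99.
Conserve atomic number: 43 = Z − 1, so Z = 44.
Z = 44 is ruthenium, so the species is Ru-99.

Ru-99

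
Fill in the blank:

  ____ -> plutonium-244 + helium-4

Conserve mass number: A = 244 + 4, so A = 248.
Conserve atomic number: Z = 94 + 2, so Z = 96.
Z = 96 is curium, so the species is curium-248.

Cm-248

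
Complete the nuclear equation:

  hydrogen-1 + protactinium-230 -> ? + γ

U-231

Conserve mass number: 1 + 230 = A + 0, so A = 231.
Conserve atomic number: 1 + 91 = Z + 0, so Z = 92.
Z = 92 is uranium, so the species is uranium-231.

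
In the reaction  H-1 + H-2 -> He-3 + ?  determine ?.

Conserve mass number: 1 + 2 = 3 + A, so A = 0.
Conserve atomic number: 1 + 1 = 2 + Z, so Z = 0.
A = 0 and Z = 0 is γ — a gamma ray.

gamma ray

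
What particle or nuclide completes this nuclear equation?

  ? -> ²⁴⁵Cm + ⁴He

Conserve mass number: A = 245 + 4, so A = 249.
Conserve atomic number: Z = 96 + 2, so Z = 98.
Z = 98 is californium, so the species is ²⁴⁹Cf.

Cf-249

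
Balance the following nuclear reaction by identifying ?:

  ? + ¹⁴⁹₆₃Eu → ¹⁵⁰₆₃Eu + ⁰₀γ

Conserve mass number: A + 149 = 150 + 0, so A = 1.
Conserve atomic number: Z + 63 = 63 + 0, so Z = 0.
A = 1 and Z = 0 is ¹₀n — a neutron.

neutron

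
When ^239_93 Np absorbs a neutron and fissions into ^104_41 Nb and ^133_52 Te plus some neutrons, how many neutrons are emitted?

3

Conserve mass number: 240 = 104 + 133 + k, so k = 240 − 237 = 3.
Check atomic number: 93 = 41 + 52 + 0 = 93. ✓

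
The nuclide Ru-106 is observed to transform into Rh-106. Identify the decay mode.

beta-minus decay

ΔA = 106 − 106 = 0; ΔZ = 45 − 44 = +1.
A is unchanged and Z rises by 1 — a neutron has become a proton (β⁻ decay).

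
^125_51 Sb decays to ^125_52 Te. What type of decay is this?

beta-minus decay

ΔA = 125 − 125 = 0; ΔZ = 52 − 51 = +1.
A is unchanged and Z rises by 1 — a neutron has become a proton (β⁻ decay).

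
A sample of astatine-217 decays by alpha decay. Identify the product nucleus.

Bi-213

Alpha decay: mass number changes by -4, atomic number by -2.
A: 217 − 4 = 213; Z: 85 − 2 = 83.
Z = 83 is bismuth, so the daughter is bismuth-213.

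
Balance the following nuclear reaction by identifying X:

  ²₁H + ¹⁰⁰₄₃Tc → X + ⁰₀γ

Ru-102

Conserve mass number: 2 + 100 = A + 0, so A = 102.
Conserve atomic number: 1 + 43 = Z + 0, so Z = 44.
Z = 44 is ruthenium, so the species is ¹⁰²₄₄Ru.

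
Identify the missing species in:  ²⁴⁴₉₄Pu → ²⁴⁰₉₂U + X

Conserve mass number: 244 = 240 + A, so A = 4.
Conserve atomic number: 94 = 92 + Z, so Z = 2.
A = 4 and Z = 2 is ⁴₂He — an alpha particle.

alpha particle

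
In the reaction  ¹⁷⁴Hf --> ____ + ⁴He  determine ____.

Conserve mass number: 174 = A + 4, so A = 170.
Conserve atomic number: 72 = Z + 2, so Z = 70.
Z = 70 is ytterbium, so the species is ¹⁷⁰Yb.

Yb-170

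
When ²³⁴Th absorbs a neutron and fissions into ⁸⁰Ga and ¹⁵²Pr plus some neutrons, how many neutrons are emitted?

3

Conserve mass number: 235 = 80 + 152 + k, so k = 235 − 232 = 3.
Check atomic number: 90 = 31 + 59 + 0 = 90. ✓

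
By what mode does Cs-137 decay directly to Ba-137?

ΔA = 137 − 137 = 0; ΔZ = 56 − 55 = +1.
A is unchanged and Z rises by 1 — a neutron has become a proton (β⁻ decay).

beta-minus decay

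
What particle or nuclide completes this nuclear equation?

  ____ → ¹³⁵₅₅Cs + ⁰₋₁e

Xe-135

Conserve mass number: A = 135 + 0, so A = 135.
Conserve atomic number: Z = 55 − 1, so Z = 54.
Z = 54 is xenon, so the species is ¹³⁵₅₄Xe.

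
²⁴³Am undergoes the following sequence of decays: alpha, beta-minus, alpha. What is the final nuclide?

Start: (A, Z) = (243, 95).
After α: (239, 93).
After β⁻: (239, 94).
After α: (235, 92).
Z = 92 is uranium.

U-235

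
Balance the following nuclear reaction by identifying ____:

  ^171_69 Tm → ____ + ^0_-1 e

Conserve mass number: 171 = A + 0, so A = 171.
Conserve atomic number: 69 = Z − 1, so Z = 70.
Z = 70 is ytterbium, so the species is ^171_70 Yb.

Yb-171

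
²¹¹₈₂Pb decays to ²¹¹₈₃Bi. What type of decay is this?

ΔA = 211 − 211 = 0; ΔZ = 83 − 82 = +1.
A is unchanged and Z rises by 1 — a neutron has become a proton (β⁻ decay).

beta-minus decay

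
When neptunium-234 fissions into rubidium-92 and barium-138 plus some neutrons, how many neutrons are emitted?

Conserve mass number: 234 = 92 + 138 + k, so k = 234 − 230 = 4.
Check atomic number: 93 = 37 + 56 + 0 = 93. ✓

4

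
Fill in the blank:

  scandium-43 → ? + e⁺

Ca-43

Conserve mass number: 43 = A + 0, so A = 43.
Conserve atomic number: 21 = Z + 1, so Z = 20.
Z = 20 is calcium, so the species is calcium-43.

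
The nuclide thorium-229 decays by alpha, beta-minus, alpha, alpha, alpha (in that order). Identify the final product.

Bi-213

Start: (A, Z) = (229, 90).
After α: (225, 88).
After β⁻: (225, 89).
After α: (221, 87).
After α: (217, 85).
After α: (213, 83).
Z = 83 is bismuth.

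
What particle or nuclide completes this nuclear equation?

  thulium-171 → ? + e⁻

Yb-171

Conserve mass number: 171 = A + 0, so A = 171.
Conserve atomic number: 69 = Z − 1, so Z = 70.
Z = 70 is ytterbium, so the species is ytterbium-171.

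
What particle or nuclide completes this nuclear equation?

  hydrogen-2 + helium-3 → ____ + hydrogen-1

Conserve mass number: 2 + 3 = A + 1, so A = 4.
Conserve atomic number: 1 + 2 = Z + 1, so Z = 2.
A = 4 and Z = 2 is helium-4 — an alpha particle.

He-4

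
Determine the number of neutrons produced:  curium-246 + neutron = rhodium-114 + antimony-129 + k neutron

4

Conserve mass number: 247 = 114 + 129 + k, so k = 247 − 243 = 4.
Check atomic number: 96 = 45 + 51 + 0 = 96. ✓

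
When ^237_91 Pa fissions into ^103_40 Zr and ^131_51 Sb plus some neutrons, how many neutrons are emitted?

3

Conserve mass number: 237 = 103 + 131 + k, so k = 237 − 234 = 3.
Check atomic number: 91 = 40 + 51 + 0 = 91. ✓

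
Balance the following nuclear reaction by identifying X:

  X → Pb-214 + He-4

Po-218

Conserve mass number: A = 214 + 4, so A = 218.
Conserve atomic number: Z = 82 + 2, so Z = 84.
Z = 84 is polonium, so the species is Po-218.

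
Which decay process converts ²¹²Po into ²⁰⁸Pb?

alpha decay

ΔA = 208 − 212 = -4; ΔZ = 82 − 84 = -2.
A drops by 4 and Z drops by 2 — the signature of alpha emission.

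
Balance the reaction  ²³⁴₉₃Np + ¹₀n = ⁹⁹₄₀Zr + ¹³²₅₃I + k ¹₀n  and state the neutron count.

Conserve mass number: 235 = 99 + 132 + k, so k = 235 − 231 = 4.
Check atomic number: 93 = 40 + 53 + 0 = 93. ✓

4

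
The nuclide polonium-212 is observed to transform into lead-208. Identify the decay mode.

alpha decay

ΔA = 208 − 212 = -4; ΔZ = 82 − 84 = -2.
A drops by 4 and Z drops by 2 — the signature of alpha emission.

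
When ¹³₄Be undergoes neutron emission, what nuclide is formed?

Be-12

Neutron emission: mass number changes by -1, atomic number by +0.
A: 13 − 1 = 12; Z: 4 = 4.
Z = 4 is beryllium, so the daughter is ¹²₄Be.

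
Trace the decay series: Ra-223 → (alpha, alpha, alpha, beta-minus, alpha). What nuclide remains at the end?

Start: (A, Z) = (223, 88).
After α: (219, 86).
After α: (215, 84).
After α: (211, 82).
After β⁻: (211, 83).
After α: (207, 81).
Z = 81 is thallium.

Tl-207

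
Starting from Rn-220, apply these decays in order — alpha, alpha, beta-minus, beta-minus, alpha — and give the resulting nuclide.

Start: (A, Z) = (220, 86).
After α: (216, 84).
After α: (212, 82).
After β⁻: (212, 83).
After β⁻: (212, 84).
After α: (208, 82).
Z = 82 is lead.

Pb-208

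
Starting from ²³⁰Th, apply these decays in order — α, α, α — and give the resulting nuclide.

Po-218

Start: (A, Z) = (230, 90).
After α: (226, 88).
After α: (222, 86).
After α: (218, 84).
Z = 84 is polonium.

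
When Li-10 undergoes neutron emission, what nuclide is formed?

Li-9

Neutron emission: mass number changes by -1, atomic number by +0.
A: 10 − 1 = 9; Z: 3 = 3.
Z = 3 is lithium, so the daughter is Li-9.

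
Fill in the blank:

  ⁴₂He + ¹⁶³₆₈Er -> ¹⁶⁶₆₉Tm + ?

proton

Conserve mass number: 4 + 163 = 166 + A, so A = 1.
Conserve atomic number: 2 + 68 = 69 + Z, so Z = 1.
A = 1 and Z = 1 is ¹₁H — a proton.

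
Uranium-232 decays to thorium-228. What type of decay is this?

ΔA = 228 − 232 = -4; ΔZ = 90 − 92 = -2.
A drops by 4 and Z drops by 2 — the signature of alpha emission.

alpha decay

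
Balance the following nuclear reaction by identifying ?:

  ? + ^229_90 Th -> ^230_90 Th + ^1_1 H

Conserve mass number: A + 229 = 230 + 1, so A = 2.
Conserve atomic number: Z + 90 = 90 + 1, so Z = 1.
A = 2 and Z = 1 is ^2_1 H — a deuteron.

deuteron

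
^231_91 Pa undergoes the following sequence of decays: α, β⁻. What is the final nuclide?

Start: (A, Z) = (231, 91).
After α: (227, 89).
After β⁻: (227, 90).
Z = 90 is thorium.

Th-227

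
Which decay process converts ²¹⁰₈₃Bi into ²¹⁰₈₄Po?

ΔA = 210 − 210 = 0; ΔZ = 84 − 83 = +1.
A is unchanged and Z rises by 1 — a neutron has become a proton (β⁻ decay).

beta-minus decay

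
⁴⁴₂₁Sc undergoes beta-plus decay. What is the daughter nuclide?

Beta-plus decay: mass number changes by +0, atomic number by -1.
A: 44 = 44; Z: 21 − 1 = 20.
Z = 20 is calcium, so the daughter is ⁴⁴₂₀Ca.

Ca-44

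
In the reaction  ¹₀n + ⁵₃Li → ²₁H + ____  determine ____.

Conserve mass number: 1 + 5 = 2 + A, so A = 4.
Conserve atomic number: 0 + 3 = 1 + Z, so Z = 2.
A = 4 and Z = 2 is ⁴₂He — an alpha particle.

alpha particle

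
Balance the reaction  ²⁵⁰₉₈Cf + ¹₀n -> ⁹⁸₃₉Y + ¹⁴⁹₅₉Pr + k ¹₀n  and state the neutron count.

Conserve mass number: 251 = 98 + 149 + k, so k = 251 − 247 = 4.
Check atomic number: 98 = 39 + 59 + 0 = 98. ✓

4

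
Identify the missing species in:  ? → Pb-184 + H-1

Conserve mass number: A = 184 + 1, so A = 185.
Conserve atomic number: Z = 82 + 1, so Z = 83.
Z = 83 is bismuth, so the species is Bi-185.

Bi-185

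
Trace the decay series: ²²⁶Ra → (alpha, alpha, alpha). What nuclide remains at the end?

Start: (A, Z) = (226, 88).
After α: (222, 86).
After α: (218, 84).
After α: (214, 82).
Z = 82 is lead.

Pb-214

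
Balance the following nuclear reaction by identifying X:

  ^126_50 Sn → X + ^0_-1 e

Sb-126

Conserve mass number: 126 = A + 0, so A = 126.
Conserve atomic number: 50 = Z − 1, so Z = 51.
Z = 51 is antimony, so the species is ^126_51 Sb.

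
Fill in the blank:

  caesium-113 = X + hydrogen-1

Conserve mass number: 113 = A + 1, so A = 112.
Conserve atomic number: 55 = Z + 1, so Z = 54.
Z = 54 is xenon, so the species is xenon-112.

Xe-112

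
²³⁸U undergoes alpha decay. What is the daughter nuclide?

Th-234

Alpha decay: mass number changes by -4, atomic number by -2.
A: 238 − 4 = 234; Z: 92 − 2 = 90.
Z = 90 is thorium, so the daughter is ²³⁴Th.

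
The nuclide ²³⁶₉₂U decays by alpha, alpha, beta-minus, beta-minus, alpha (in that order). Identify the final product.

Start: (A, Z) = (236, 92).
After α: (232, 90).
After α: (228, 88).
After β⁻: (228, 89).
After β⁻: (228, 90).
After α: (224, 88).
Z = 88 is radium.

Ra-224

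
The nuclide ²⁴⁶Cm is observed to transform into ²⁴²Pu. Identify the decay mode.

alpha decay

ΔA = 242 − 246 = -4; ΔZ = 94 − 96 = -2.
A drops by 4 and Z drops by 2 — the signature of alpha emission.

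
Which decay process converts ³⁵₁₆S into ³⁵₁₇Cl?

ΔA = 35 − 35 = 0; ΔZ = 17 − 16 = +1.
A is unchanged and Z rises by 1 — a neutron has become a proton (β⁻ decay).

beta-minus decay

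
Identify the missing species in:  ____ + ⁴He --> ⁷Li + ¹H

alpha particle

Conserve mass number: A + 4 = 7 + 1, so A = 4.
Conserve atomic number: Z + 2 = 3 + 1, so Z = 2.
A = 4 and Z = 2 is ⁴He — an alpha particle.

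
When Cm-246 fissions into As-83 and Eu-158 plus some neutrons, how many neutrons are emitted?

Conserve mass number: 246 = 83 + 158 + k, so k = 246 − 241 = 5.
Check atomic number: 96 = 33 + 63 + 0 = 96. ✓

5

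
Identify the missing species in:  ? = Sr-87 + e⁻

Rb-87

Conserve mass number: A = 87 + 0, so A = 87.
Conserve atomic number: Z = 38 − 1, so Z = 37.
Z = 37 is rubidium, so the species is Rb-87.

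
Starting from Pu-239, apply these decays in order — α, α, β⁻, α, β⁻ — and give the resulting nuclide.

Th-227

Start: (A, Z) = (239, 94).
After α: (235, 92).
After α: (231, 90).
After β⁻: (231, 91).
After α: (227, 89).
After β⁻: (227, 90).
Z = 90 is thorium.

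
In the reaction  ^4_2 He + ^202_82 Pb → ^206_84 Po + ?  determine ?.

gamma ray

Conserve mass number: 4 + 202 = 206 + A, so A = 0.
Conserve atomic number: 2 + 82 = 84 + Z, so Z = 0.
A = 0 and Z = 0 is ^0_0 γ — a gamma ray.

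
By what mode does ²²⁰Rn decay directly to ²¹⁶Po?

ΔA = 216 − 220 = -4; ΔZ = 84 − 86 = -2.
A drops by 4 and Z drops by 2 — the signature of alpha emission.

alpha decay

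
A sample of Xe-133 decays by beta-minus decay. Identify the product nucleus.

Beta-minus decay: mass number changes by +0, atomic number by +1.
A: 133 = 133; Z: 54 + 1 = 55.
Z = 55 is caesium, so the daughter is Cs-133.

Cs-133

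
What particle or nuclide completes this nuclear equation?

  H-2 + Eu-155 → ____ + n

Conserve mass number: 2 + 155 = A + 1, so A = 156.
Conserve atomic number: 1 + 63 = Z + 0, so Z = 64.
Z = 64 is gadolinium, so the species is Gd-156.

Gd-156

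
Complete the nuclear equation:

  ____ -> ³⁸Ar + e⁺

K-38

Conserve mass number: A = 38 + 0, so A = 38.
Conserve atomic number: Z = 18 + 1, so Z = 19.
Z = 19 is potassium, so the species is ³⁸K.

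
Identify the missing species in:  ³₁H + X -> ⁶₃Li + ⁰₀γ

He-3

Conserve mass number: 3 + A = 6 + 0, so A = 3.
Conserve atomic number: 1 + Z = 3 + 0, so Z = 2.
Z = 2 is helium, so the species is ³₂He.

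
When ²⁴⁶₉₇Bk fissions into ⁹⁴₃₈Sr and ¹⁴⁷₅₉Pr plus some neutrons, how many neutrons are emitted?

Conserve mass number: 246 = 94 + 147 + k, so k = 246 − 241 = 5.
Check atomic number: 97 = 38 + 59 + 0 = 97. ✓

5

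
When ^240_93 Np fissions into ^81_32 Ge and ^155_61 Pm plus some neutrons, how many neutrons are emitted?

Conserve mass number: 240 = 81 + 155 + k, so k = 240 − 236 = 4.
Check atomic number: 93 = 32 + 61 + 0 = 93. ✓

4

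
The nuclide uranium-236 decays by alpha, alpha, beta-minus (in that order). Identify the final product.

Start: (A, Z) = (236, 92).
After α: (232, 90).
After α: (228, 88).
After β⁻: (228, 89).
Z = 89 is actinium.

Ac-228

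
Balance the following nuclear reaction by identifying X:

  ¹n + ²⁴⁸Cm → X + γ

Conserve mass number: 1 + 248 = A + 0, so A = 249.
Conserve atomic number: 0 + 96 = Z + 0, so Z = 96.
Z = 96 is curium, so the species is ²⁴⁹Cm.

Cm-249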